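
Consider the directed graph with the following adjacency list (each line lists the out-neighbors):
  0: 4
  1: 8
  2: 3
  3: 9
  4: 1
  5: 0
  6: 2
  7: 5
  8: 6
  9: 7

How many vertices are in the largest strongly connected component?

10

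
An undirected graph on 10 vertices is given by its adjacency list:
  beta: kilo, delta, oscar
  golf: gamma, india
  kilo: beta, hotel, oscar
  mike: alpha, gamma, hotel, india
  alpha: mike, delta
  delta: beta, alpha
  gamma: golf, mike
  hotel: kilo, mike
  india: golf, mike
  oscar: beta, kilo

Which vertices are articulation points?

mike

Removing mike increases the component count from 1 to 2, so mike is a cut vertex.
By contrast removing alpha leaves 1 component; it is not a cut vertex. No other vertex is a cut vertex either.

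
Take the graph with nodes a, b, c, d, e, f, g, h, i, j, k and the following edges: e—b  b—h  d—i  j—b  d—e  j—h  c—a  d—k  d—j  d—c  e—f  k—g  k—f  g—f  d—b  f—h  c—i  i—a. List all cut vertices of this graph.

d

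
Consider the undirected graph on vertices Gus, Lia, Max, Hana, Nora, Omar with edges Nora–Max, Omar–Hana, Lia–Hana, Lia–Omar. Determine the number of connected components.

3

Gus is isolated — a component by itself.
Starting from Max we can reach Max, Nora. That is one component of size 2.
Starting from Lia we can reach Lia, Hana, Omar. That is one component of size 3.
Total: 3 components.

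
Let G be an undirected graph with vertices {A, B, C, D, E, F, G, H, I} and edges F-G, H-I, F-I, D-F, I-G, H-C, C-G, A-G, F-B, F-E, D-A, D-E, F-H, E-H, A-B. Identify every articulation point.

none

Removing B, for instance, still leaves 1 component. No single vertex removal increases the component count — the graph has no articulation points.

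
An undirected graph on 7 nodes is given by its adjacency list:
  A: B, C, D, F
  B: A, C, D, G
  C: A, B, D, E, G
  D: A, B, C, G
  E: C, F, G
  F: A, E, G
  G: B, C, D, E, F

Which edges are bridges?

The edges on the cycle B-D-A-C-B are not bridges since each lies on that cycle.
Every edge lies on some cycle, so there are no bridges.

none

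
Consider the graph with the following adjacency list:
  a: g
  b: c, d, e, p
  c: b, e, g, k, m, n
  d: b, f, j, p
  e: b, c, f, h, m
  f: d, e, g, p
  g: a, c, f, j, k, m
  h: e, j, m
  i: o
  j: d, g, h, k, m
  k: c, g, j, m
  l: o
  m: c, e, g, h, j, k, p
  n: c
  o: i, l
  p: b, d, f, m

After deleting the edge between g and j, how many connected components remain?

g and j are still connected via g-k-j, so the component count stays at 2.

2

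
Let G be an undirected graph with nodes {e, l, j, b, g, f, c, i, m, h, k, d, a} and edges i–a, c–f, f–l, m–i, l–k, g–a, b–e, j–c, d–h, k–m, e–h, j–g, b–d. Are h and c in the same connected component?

No

The component containing h is {b, d, e, h}, and c is not in it.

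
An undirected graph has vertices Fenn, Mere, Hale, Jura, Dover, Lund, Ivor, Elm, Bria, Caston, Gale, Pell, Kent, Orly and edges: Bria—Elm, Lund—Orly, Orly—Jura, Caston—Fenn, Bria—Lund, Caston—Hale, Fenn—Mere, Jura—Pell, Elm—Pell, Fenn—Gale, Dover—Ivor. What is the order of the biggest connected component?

Kent is isolated — a component by itself.
Starting from Ivor we can reach Ivor, Dover. That is one component of size 2.
Starting from Fenn we can reach Fenn, Gale, Hale, Mere, Caston. That is one component of size 5.
Starting from Elm we can reach Elm, Bria, Jura, Lund, Orly, Pell. That is one component of size 6.
The largest has 6 vertices.

6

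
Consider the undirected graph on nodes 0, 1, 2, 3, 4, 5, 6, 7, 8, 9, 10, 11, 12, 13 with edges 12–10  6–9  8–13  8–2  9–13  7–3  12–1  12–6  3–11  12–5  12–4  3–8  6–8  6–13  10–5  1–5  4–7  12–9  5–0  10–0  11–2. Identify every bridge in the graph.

none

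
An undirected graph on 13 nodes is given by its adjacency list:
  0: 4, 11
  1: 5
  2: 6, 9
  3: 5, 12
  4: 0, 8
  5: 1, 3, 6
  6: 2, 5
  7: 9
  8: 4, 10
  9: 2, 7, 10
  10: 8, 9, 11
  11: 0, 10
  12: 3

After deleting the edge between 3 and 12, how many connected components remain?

2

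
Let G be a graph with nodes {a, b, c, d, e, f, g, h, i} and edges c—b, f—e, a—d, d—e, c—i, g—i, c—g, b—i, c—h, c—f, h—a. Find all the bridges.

The edges on the cycle c-g-i-c are not bridges since each lies on that cycle.
Every edge lies on some cycle, so there are no bridges.

none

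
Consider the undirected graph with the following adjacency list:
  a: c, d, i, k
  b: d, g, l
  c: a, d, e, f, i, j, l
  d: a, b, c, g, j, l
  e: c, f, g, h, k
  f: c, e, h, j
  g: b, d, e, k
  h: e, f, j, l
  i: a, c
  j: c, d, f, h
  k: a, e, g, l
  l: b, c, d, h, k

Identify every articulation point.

none

Removing j, for instance, still leaves 1 component. No single vertex removal increases the component count — the graph has no articulation points.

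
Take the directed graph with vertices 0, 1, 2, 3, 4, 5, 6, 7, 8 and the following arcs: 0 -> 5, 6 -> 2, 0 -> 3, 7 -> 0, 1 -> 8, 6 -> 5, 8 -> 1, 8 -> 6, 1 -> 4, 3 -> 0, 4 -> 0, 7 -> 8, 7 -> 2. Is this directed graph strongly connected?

No

There is no directed path from 5 to 0, so the graph is not strongly connected.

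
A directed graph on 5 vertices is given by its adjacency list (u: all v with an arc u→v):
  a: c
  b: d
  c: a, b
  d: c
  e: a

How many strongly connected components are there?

2

{a, b, c, d} are all mutually reachable — one SCC of size 4.
{e} is an SCC by itself.
That gives 2 strongly connected components.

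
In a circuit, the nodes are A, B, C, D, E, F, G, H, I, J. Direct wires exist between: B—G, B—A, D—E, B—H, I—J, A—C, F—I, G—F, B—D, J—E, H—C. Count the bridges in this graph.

The edges on the cycle B-A-C-H-B are not bridges since each lies on that cycle.
Every edge lies on some cycle, so there are no bridges.

0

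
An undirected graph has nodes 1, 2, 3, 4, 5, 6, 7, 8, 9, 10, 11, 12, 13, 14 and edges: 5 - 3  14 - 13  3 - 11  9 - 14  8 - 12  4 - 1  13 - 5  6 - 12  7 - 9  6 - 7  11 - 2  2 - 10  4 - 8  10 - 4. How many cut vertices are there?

1

Removing 4 increases the component count from 1 to 2, so 4 is a cut vertex.
By contrast removing 2 leaves 1 component; it is not a cut vertex. No other vertex is a cut vertex either.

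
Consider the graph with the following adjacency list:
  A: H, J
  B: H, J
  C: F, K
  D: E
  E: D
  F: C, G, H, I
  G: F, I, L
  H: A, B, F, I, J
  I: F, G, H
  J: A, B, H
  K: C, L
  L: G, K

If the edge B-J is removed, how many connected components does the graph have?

B and J are still connected via B-H-J, so the component count stays at 2.

2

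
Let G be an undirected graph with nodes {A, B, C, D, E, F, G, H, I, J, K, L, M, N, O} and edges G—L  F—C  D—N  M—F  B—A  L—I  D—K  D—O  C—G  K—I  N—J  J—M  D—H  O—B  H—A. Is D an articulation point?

Deleting D raises the number of components from 2 to 3, so D is a cut vertex.

Yes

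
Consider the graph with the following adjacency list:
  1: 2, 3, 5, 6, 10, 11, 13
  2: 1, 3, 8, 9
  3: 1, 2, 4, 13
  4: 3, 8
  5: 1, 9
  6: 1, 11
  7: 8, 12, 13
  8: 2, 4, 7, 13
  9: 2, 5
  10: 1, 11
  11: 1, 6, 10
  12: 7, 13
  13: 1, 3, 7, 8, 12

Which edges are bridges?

The edges on the cycle 1-6-11-1 are not bridges since each lies on that cycle.
Every edge lies on some cycle, so there are no bridges.

none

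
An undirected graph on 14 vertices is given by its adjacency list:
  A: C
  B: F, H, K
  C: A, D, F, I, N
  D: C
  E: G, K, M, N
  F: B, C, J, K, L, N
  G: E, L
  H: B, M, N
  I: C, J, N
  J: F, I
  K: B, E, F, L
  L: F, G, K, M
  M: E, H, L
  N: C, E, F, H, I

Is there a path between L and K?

From L we can reach A, B, C, D, E, F, G, H, I, J, K, L, M, N, which includes K.

Yes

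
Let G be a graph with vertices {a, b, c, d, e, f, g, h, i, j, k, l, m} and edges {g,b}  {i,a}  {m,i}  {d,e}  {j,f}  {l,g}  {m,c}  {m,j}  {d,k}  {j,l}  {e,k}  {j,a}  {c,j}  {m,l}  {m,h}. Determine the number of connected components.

Starting from d we can reach d, e, k. That is one component of size 3.
Starting from a we can reach a, b, c, f, g, h, i, j, l, m. That is one component of size 10.
Total: 2 components.

2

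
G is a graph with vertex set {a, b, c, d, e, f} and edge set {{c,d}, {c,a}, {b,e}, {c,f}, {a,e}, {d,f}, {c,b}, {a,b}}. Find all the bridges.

none

The edges on the cycle c-d-f-c are not bridges since each lies on that cycle.
Every edge lies on some cycle, so there are no bridges.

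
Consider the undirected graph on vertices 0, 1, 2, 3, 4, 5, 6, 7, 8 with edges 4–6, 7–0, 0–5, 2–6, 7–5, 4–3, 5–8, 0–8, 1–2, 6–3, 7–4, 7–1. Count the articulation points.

Removing 7 increases the component count from 1 to 2, so 7 is a cut vertex.
By contrast removing 3 leaves 1 component; it is not a cut vertex. No other vertex is a cut vertex either.

1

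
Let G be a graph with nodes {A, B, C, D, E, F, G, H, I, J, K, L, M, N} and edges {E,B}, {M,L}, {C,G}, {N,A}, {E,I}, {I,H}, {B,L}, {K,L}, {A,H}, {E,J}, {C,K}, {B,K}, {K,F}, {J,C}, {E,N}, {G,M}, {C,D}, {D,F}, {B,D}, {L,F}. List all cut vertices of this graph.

E

Removing E increases the component count from 1 to 2, so E is a cut vertex.
By contrast removing J leaves 1 component; it is not a cut vertex. No other vertex is a cut vertex either.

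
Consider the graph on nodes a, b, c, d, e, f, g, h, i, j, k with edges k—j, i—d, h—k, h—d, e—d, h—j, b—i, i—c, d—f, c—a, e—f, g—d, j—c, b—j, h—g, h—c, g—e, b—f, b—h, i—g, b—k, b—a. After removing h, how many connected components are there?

1

With h gone, the remaining components are: {a, b, c, d, e, f, g, i, j, k}.
That is 1 component.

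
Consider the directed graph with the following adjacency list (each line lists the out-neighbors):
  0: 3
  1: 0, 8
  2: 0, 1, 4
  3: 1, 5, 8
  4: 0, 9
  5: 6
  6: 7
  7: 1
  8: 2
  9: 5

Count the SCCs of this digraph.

1

{0, 1, 2, 3, 4, 5, 6, 7, 8, 9} are all mutually reachable — one SCC of size 10.
That gives 1 strongly connected component.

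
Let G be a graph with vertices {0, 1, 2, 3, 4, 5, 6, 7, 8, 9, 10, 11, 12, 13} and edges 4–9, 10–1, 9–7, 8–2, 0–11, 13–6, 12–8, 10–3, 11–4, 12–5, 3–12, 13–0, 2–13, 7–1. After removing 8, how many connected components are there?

1

With 8 gone, the remaining components are: {0, 1, 2, 3, 4, 5, 6, 7, 9, 10, 11, 12, 13}.
That is 1 component.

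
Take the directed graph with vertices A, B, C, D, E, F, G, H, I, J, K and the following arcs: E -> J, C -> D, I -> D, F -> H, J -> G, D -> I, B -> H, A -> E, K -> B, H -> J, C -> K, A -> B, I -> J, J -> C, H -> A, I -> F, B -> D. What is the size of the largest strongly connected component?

10

{A, B, C, D, E, F, H, I, J, K} are all mutually reachable — one SCC of size 10.
{G} is an SCC by itself.
The largest has 10 vertices.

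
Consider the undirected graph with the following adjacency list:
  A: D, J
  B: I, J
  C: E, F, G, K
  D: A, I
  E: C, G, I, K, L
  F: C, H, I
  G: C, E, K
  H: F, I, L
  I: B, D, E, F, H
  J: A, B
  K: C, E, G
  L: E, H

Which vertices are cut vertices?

Removing I increases the component count from 1 to 2, so I is a cut vertex.
By contrast removing J leaves 1 component; it is not a cut vertex. No other vertex is a cut vertex either.

I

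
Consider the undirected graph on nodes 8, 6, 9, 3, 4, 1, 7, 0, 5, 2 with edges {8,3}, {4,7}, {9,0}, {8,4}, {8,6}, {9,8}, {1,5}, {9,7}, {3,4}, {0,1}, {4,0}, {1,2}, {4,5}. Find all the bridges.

The edges on the cycle 8-3-4-8 are not bridges since each lies on that cycle.
But removing 6 - 8 disconnects 6 from 8; removing 1 - 2 disconnects 1 from 2 — these are bridges.

1-2, 6-8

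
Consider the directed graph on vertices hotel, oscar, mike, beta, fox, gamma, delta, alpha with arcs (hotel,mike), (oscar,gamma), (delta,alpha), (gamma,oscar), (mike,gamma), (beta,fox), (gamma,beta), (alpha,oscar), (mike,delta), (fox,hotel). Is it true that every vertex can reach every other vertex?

From alpha we can reach every vertex (fox, beta, mike, alpha, delta, gamma, hotel, oscar), and every vertex can reach alpha (fox, beta, mike, alpha, delta, gamma, hotel, oscar). So the whole graph is one strongly connected component.

Yes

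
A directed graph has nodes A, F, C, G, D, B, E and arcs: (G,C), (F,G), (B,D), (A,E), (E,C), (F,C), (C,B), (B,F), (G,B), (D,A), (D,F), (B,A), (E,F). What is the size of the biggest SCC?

7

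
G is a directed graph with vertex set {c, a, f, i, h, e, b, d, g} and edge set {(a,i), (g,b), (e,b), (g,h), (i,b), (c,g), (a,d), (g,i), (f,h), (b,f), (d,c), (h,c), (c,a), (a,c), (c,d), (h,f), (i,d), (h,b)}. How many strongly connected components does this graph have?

2

{a, b, c, d, f, g, h, i} are all mutually reachable — one SCC of size 8.
{e} is an SCC by itself.
That gives 2 strongly connected components.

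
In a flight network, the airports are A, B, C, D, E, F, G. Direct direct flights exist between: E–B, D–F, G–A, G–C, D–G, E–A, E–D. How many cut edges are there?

3

The edges on the cycle E-D-G-A-E are not bridges since each lies on that cycle.
But removing G–C disconnects G from C; removing D–F disconnects D from F; removing E–B disconnects E from B — these are bridges.
That makes 3 bridges.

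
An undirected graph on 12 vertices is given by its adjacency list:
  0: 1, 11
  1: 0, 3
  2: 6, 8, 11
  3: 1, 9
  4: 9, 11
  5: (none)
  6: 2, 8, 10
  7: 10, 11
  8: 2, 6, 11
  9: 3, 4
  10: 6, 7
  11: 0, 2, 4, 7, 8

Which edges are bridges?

none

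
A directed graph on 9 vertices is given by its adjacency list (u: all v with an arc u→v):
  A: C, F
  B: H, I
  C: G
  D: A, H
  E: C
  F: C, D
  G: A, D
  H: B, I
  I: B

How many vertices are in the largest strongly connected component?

5

{A, C, D, F, G} are all mutually reachable — one SCC of size 5.
{B, H, I} are all mutually reachable — one SCC of size 3.
{E} is an SCC by itself.
The largest has 5 vertices.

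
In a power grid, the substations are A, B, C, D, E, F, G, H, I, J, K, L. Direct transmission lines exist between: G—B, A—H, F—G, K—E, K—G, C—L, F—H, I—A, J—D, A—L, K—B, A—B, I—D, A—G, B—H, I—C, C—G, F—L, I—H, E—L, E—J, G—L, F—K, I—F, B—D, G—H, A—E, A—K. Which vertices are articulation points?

Removing K, for instance, still leaves 1 component. No single vertex removal increases the component count — the graph has no articulation points.

none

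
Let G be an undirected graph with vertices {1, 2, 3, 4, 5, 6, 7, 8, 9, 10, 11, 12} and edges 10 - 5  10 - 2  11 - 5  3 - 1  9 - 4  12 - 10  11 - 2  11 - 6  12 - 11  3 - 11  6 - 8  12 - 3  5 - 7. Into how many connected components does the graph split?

2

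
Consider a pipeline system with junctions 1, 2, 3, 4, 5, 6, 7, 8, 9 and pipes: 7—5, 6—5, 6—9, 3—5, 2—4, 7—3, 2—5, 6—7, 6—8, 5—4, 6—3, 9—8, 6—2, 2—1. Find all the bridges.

1-2

The edges on the cycle 6-7-3-6 are not bridges since each lies on that cycle.
But removing 1—2 disconnects 1 from 2 — this is a bridge.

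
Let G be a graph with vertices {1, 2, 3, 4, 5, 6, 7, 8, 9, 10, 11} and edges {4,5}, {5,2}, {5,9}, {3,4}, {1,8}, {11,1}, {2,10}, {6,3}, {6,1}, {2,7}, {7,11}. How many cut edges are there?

The edges on the cycle 6-3-4-5-2-7-11-1-6 are not bridges since each lies on that cycle.
But removing 10 - 2 disconnects 10 from 2; removing 9 - 5 disconnects 9 from 5; removing 8 - 1 disconnects 8 from 1 — these are bridges.
That makes 3 bridges.

3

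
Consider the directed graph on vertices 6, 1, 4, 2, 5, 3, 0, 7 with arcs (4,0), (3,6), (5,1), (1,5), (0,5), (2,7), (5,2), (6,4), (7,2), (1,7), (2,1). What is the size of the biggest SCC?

{1, 2, 5, 7} are all mutually reachable — one SCC of size 4.
{3} is an SCC by itself.
{0} is an SCC by itself.
{4} is an SCC by itself.
{6} is an SCC by itself.
The largest has 4 vertices.

4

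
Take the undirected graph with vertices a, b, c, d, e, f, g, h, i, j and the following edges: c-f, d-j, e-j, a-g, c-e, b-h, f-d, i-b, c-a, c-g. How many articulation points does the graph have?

Removing b increases the component count from 2 to 3, so b is a cut vertex.
Removing c increases the component count from 2 to 3, so c is a cut vertex.
By contrast removing h leaves 2 components; it is not a cut vertex. No other vertex is a cut vertex either.

2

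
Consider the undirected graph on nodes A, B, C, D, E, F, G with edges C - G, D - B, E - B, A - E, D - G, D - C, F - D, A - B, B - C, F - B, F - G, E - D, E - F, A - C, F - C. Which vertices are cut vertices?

none

Removing G, for instance, still leaves 1 component. No single vertex removal increases the component count — the graph has no articulation points.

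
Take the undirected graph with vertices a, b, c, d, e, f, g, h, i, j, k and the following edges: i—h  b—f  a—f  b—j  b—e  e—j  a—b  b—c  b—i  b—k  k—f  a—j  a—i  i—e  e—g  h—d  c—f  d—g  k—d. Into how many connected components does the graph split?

Starting from a we can reach a, b, c, d, e, f, g, h, i, j, k. That is one component of size 11.
Total: 1 component.

1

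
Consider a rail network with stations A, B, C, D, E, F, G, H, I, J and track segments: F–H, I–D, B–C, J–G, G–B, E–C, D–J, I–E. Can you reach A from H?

No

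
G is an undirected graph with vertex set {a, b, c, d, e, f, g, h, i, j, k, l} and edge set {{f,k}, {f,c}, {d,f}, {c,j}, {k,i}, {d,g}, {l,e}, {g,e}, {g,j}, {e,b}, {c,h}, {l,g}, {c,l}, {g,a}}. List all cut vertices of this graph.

Removing c increases the component count from 1 to 2, so c is a cut vertex.
Removing e increases the component count from 1 to 2, so e is a cut vertex.
Removing f increases the component count from 1 to 2, so f is a cut vertex.
Likewise g, k are cut vertices.
By contrast removing a leaves 1 component; it is not a cut vertex. No other vertex is a cut vertex either.

c, e, f, g, k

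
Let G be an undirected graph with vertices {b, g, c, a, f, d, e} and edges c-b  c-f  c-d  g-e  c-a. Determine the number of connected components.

2

Starting from e we can reach e, g. That is one component of size 2.
Starting from a we can reach a, b, c, d, f. That is one component of size 5.
Total: 2 components.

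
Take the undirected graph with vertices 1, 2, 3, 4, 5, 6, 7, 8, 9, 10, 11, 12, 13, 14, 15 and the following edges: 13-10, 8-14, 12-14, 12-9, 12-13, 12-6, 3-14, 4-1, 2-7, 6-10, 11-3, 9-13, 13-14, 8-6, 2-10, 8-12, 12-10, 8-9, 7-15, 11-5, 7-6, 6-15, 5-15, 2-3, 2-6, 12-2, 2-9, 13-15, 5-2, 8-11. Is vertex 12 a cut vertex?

No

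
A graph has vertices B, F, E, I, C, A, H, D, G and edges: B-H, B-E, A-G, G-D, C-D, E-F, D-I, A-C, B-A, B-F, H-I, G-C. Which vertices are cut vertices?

B

Removing B increases the component count from 1 to 2, so B is a cut vertex.
By contrast removing E leaves 1 component; it is not a cut vertex. No other vertex is a cut vertex either.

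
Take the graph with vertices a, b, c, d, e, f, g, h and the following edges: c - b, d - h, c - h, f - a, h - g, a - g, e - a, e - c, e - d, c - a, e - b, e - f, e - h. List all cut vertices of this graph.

Removing g, for instance, still leaves 1 component. No single vertex removal increases the component count — the graph has no articulation points.

none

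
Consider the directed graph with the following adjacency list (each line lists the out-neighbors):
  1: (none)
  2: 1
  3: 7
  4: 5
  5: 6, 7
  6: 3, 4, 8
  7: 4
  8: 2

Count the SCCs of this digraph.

{3, 4, 5, 6, 7} are all mutually reachable — one SCC of size 5.
{8} is an SCC by itself.
{1} is an SCC by itself.
{2} is an SCC by itself.
That gives 4 strongly connected components.

4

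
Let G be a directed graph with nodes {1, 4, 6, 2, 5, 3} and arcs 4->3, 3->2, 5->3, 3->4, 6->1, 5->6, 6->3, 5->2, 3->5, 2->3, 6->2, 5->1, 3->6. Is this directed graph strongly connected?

There is no directed path from 1 to 2, so the graph is not strongly connected.

No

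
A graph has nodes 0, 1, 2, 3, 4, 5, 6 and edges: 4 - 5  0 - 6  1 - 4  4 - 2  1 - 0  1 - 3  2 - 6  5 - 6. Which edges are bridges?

1-3

The edges on the cycle 1-4-5-6-0-1 are not bridges since each lies on that cycle.
But removing 1 - 3 disconnects 1 from 3 — this is a bridge.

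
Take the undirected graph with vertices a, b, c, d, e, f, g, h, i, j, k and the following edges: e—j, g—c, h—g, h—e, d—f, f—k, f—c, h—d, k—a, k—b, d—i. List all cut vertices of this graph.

Removing d increases the component count from 1 to 2, so d is a cut vertex.
Removing e increases the component count from 1 to 2, so e is a cut vertex.
Removing f increases the component count from 1 to 2, so f is a cut vertex.
Likewise h, k are cut vertices.
By contrast removing i leaves 1 component; it is not a cut vertex. No other vertex is a cut vertex either.

d, e, f, h, k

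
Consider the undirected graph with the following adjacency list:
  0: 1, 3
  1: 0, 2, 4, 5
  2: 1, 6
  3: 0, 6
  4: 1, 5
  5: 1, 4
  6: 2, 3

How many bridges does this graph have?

0

The edges on the cycle 1-4-5-1 are not bridges since each lies on that cycle.
Every edge lies on some cycle, so there are no bridges.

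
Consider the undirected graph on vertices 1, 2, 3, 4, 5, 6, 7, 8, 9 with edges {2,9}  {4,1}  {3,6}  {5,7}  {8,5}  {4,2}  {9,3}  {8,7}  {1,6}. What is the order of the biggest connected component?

6

Starting from 5 we can reach 5, 7, 8. That is one component of size 3.
Starting from 1 we can reach 1, 2, 3, 4, 6, 9. That is one component of size 6.
The largest has 6 vertices.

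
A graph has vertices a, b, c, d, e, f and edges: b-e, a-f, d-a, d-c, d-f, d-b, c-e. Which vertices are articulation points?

Removing d increases the component count from 1 to 2, so d is a cut vertex.
By contrast removing e leaves 1 component; it is not a cut vertex. No other vertex is a cut vertex either.

d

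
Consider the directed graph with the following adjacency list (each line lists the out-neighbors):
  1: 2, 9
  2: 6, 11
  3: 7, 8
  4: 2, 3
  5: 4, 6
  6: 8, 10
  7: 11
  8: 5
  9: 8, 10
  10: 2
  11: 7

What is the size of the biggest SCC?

7

{2, 3, 4, 5, 6, 8, 10} are all mutually reachable — one SCC of size 7.
{7, 11} are all mutually reachable — one SCC of size 2.
{1} is an SCC by itself.
{9} is an SCC by itself.
The largest has 7 vertices.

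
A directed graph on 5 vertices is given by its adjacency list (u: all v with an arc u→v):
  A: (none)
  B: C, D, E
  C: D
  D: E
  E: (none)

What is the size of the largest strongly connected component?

{C} is an SCC by itself.
{A} is an SCC by itself.
{D} is an SCC by itself.
{B} is an SCC by itself.
{E} is an SCC by itself.
The largest has 1 vertex.

1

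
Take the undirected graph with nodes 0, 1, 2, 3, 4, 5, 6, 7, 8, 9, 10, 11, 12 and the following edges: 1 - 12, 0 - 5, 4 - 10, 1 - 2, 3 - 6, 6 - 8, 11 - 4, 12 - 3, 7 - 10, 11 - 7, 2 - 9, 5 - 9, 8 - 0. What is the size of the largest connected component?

9

Starting from 4 we can reach 4, 7, 10, 11. That is one component of size 4.
Starting from 0 we can reach 0, 1, 2, 3, 5, 6, 8, 9, 12. That is one component of size 9.
The largest has 9 vertices.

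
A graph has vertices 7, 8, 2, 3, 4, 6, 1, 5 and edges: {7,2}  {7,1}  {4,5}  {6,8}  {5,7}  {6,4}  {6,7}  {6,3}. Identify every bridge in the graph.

The edges on the cycle 6-4-5-7-6 are not bridges since each lies on that cycle.
But removing 6 - 3 disconnects 6 from 3; removing 7 - 1 disconnects 7 from 1; removing 7 - 2 disconnects 7 from 2; removing 6 - 8 disconnects 6 from 8 — these are bridges.

1-7, 2-7, 3-6, 6-8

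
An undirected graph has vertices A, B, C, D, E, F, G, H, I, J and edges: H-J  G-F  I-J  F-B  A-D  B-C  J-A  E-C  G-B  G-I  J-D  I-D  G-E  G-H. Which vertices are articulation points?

Removing G increases the component count from 1 to 2, so G is a cut vertex.
By contrast removing A leaves 1 component; it is not a cut vertex. No other vertex is a cut vertex either.

G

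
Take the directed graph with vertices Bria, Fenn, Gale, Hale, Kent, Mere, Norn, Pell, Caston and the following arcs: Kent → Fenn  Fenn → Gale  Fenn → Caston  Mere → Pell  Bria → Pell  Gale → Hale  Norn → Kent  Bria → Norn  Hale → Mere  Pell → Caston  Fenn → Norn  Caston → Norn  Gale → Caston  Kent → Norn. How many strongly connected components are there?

{Fenn, Gale, Hale, Kent, Mere, Norn, Pell, Caston} are all mutually reachable — one SCC of size 8.
{Bria} is an SCC by itself.
That gives 2 strongly connected components.

2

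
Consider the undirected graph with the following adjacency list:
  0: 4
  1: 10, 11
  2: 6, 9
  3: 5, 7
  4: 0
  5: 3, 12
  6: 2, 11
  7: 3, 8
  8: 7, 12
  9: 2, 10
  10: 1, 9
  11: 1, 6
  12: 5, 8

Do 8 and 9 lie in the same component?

No

The component containing 8 is {3, 5, 7, 8, 12}, and 9 is not in it.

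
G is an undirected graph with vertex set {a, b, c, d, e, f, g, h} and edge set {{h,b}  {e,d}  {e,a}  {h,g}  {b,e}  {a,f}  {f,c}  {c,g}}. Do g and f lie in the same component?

Yes

From g we can reach a, b, c, d, e, f, g, h, which includes f.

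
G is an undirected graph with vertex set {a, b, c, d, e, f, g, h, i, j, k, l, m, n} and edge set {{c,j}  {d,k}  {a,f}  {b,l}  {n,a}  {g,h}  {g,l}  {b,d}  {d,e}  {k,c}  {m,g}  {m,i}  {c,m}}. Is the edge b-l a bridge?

After removing b-l, the path b-d-k-c-m-g-l still connects them, so the edge is not a bridge.

No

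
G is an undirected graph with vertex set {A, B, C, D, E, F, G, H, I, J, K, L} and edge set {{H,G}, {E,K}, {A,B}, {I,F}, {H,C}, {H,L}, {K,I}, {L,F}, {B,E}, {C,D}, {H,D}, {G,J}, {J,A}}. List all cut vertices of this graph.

H

Removing H increases the component count from 1 to 2, so H is a cut vertex.
By contrast removing B leaves 1 component; it is not a cut vertex. No other vertex is a cut vertex either.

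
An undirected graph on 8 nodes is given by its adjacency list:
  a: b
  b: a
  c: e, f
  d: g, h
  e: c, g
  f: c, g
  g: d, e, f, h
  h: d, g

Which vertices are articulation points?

g

Removing g increases the component count from 2 to 3, so g is a cut vertex.
By contrast removing b leaves 2 components; it is not a cut vertex. No other vertex is a cut vertex either.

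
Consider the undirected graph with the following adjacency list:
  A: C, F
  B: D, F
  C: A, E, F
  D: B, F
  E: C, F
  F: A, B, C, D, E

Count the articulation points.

1

Removing F increases the component count from 1 to 2, so F is a cut vertex.
By contrast removing C leaves 1 component; it is not a cut vertex. No other vertex is a cut vertex either.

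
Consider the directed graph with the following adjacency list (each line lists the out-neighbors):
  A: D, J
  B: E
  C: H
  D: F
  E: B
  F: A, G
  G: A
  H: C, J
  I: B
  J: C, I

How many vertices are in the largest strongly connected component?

{A, D, F, G} are all mutually reachable — one SCC of size 4.
{C, H, J} are all mutually reachable — one SCC of size 3.
{B, E} are all mutually reachable — one SCC of size 2.
{I} is an SCC by itself.
The largest has 4 vertices.

4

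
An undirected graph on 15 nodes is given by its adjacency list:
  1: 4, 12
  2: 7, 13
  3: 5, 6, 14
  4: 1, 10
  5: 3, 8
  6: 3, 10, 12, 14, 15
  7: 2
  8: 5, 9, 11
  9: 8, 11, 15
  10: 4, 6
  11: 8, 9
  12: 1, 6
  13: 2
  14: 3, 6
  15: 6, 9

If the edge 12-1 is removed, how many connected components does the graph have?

2

12 and 1 are still connected via 12-6-10-4-1, so the component count stays at 2.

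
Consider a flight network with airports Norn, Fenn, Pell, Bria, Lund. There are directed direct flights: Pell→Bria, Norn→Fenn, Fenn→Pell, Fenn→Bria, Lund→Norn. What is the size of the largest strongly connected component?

1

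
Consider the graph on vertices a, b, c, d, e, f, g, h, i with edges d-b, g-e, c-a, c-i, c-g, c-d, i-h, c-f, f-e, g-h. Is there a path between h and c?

From h we can reach a, b, c, d, e, f, g, h, i, which includes c.

Yes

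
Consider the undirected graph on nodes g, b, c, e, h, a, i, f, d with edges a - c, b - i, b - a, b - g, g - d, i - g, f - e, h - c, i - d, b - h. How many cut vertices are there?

1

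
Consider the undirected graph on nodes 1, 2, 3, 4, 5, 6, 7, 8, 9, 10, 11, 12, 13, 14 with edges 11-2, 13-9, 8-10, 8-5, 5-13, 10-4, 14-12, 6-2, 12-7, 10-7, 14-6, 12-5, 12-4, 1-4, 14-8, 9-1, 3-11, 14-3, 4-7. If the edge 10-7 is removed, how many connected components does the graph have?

1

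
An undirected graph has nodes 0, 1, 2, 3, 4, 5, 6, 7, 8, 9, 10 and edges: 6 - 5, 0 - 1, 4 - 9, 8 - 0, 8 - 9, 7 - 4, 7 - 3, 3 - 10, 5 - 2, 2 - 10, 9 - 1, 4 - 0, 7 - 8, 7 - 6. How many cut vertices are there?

1

Removing 7 increases the component count from 1 to 2, so 7 is a cut vertex.
By contrast removing 10 leaves 1 component; it is not a cut vertex. No other vertex is a cut vertex either.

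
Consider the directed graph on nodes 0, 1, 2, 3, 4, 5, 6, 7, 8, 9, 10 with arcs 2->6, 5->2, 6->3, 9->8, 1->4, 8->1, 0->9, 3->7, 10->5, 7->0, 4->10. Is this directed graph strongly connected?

Yes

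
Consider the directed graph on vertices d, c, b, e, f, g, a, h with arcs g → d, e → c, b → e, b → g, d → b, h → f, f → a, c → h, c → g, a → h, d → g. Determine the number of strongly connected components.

2

{b, c, d, e, g} are all mutually reachable — one SCC of size 5.
{a, f, h} are all mutually reachable — one SCC of size 3.
That gives 2 strongly connected components.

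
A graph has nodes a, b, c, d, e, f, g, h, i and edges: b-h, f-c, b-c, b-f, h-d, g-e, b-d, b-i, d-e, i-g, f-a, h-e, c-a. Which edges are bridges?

The edges on the cycle b-f-a-c-b are not bridges since each lies on that cycle.
Every edge lies on some cycle, so there are no bridges.

none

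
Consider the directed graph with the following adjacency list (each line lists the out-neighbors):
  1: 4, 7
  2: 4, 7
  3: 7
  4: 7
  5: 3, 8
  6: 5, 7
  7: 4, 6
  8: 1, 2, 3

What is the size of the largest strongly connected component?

8

{1, 2, 3, 4, 5, 6, 7, 8} are all mutually reachable — one SCC of size 8.
The largest has 8 vertices.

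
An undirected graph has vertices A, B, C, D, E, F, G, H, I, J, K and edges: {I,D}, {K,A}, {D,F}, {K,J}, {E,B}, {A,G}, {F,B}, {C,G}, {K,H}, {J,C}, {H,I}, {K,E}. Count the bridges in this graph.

The edges on the cycle K-J-C-G-A-K are not bridges since each lies on that cycle.
Every edge lies on some cycle, so there are no bridges.

0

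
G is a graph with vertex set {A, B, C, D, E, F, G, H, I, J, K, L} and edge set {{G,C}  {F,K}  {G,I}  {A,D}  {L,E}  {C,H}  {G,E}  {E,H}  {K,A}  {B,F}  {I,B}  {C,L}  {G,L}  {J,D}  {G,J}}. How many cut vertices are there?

Removing G increases the component count from 1 to 2, so G is a cut vertex.
By contrast removing J leaves 1 component; it is not a cut vertex. No other vertex is a cut vertex either.

1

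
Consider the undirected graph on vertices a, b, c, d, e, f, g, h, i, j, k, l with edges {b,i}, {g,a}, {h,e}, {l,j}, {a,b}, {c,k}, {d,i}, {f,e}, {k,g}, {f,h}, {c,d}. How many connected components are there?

3

Starting from j we can reach j, l. That is one component of size 2.
Starting from e we can reach e, f, h. That is one component of size 3.
Starting from a we can reach a, b, c, d, g, i, k. That is one component of size 7.
Total: 3 components.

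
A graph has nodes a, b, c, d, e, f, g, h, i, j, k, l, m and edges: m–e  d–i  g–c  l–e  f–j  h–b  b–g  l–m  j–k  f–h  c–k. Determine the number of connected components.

4

a is isolated — a component by itself.
Starting from d we can reach d, i. That is one component of size 2.
Starting from e we can reach e, l, m. That is one component of size 3.
Starting from b we can reach b, c, f, g, h, j, k. That is one component of size 7.
Total: 4 components.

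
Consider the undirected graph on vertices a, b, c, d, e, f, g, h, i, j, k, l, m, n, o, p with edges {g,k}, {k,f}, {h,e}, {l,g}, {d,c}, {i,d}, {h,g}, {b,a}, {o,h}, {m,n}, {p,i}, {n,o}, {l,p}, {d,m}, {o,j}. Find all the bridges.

a-b, c-d, e-h, f-k, g-k, j-o

The edges on the cycle l-p-i-d-m-n-o-h-g-l are not bridges since each lies on that cycle.
But removing k–f disconnects k from f; removing g–k disconnects g from k; removing j–o disconnects j from o; removing d–c disconnects d from c — these are bridges.
In total 6 edges are bridges.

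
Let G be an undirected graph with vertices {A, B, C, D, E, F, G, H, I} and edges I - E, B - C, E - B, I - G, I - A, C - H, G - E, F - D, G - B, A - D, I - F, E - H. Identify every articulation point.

Removing I increases the component count from 1 to 2, so I is a cut vertex.
By contrast removing H leaves 1 component; it is not a cut vertex. No other vertex is a cut vertex either.

I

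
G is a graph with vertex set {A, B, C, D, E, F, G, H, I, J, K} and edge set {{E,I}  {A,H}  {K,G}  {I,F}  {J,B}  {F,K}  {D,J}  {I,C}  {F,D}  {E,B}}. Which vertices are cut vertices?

Removing F increases the component count from 2 to 3, so F is a cut vertex.
Removing I increases the component count from 2 to 3, so I is a cut vertex.
Removing K increases the component count from 2 to 3, so K is a cut vertex.
By contrast removing A leaves 2 components; it is not a cut vertex. No other vertex is a cut vertex either.

F, I, K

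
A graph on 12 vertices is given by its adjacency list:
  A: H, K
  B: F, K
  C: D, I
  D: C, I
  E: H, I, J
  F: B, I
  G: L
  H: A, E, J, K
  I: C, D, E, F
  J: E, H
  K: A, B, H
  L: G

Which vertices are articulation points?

Removing I increases the component count from 2 to 3, so I is a cut vertex.
By contrast removing K leaves 2 components; it is not a cut vertex. No other vertex is a cut vertex either.

I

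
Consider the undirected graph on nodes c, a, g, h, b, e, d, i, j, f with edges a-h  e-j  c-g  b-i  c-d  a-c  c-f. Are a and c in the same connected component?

From a we can reach a, c, d, f, g, h, which includes c.

Yes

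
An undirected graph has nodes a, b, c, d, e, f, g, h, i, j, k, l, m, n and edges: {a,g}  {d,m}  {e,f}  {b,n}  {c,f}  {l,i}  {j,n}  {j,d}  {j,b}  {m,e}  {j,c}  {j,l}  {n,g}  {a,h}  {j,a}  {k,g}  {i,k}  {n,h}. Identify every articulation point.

j

Removing j increases the component count from 1 to 2, so j is a cut vertex.
By contrast removing a leaves 1 component; it is not a cut vertex. No other vertex is a cut vertex either.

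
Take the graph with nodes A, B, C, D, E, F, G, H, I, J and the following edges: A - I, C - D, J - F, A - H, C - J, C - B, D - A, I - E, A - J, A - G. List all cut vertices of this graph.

Removing A increases the component count from 1 to 4, so A is a cut vertex.
Removing C increases the component count from 1 to 2, so C is a cut vertex.
Removing I increases the component count from 1 to 2, so I is a cut vertex.
Likewise J is a cut vertex.
By contrast removing B leaves 1 component; it is not a cut vertex. No other vertex is a cut vertex either.

A, C, I, J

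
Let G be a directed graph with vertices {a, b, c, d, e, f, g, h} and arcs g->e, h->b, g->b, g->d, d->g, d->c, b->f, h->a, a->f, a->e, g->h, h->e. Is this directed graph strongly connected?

There is no directed path from a to g, so the graph is not strongly connected.

No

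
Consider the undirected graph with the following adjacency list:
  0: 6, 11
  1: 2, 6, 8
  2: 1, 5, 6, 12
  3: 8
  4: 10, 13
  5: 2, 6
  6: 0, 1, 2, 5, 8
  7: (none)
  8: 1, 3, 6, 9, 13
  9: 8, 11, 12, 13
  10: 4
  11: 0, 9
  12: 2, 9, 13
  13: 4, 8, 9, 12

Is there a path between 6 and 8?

From 6 we can reach 0, 1, 2, 3, 4, 5, 6, 8, 9, 10, 11, 12, 13, which includes 8.

Yes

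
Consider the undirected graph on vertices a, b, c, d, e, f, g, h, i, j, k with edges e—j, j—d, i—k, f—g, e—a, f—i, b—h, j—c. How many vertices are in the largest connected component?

Starting from b we can reach b, h. That is one component of size 2.
Starting from f we can reach f, g, i, k. That is one component of size 4.
Starting from a we can reach a, c, d, e, j. That is one component of size 5.
The largest has 5 vertices.

5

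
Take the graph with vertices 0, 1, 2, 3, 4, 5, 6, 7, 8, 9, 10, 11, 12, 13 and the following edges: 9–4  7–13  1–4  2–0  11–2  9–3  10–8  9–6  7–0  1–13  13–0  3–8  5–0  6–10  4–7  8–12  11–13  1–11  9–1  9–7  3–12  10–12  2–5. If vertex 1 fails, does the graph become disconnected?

No

Deleting 1 leaves 1 component (was 1) (its neighbors 4, 9, 11, 13 remain connected to each other), so 1 is not a cut vertex.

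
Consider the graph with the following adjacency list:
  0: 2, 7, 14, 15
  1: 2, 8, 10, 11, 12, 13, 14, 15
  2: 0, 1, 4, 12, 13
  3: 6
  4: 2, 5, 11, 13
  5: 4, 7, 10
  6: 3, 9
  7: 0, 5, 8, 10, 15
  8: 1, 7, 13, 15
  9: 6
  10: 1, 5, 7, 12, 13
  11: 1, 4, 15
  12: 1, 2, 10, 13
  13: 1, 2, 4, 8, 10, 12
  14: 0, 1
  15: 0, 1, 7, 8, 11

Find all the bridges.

3-6, 6-9

The edges on the cycle 1-14-0-7-8-1 are not bridges since each lies on that cycle.
But removing 9-6 disconnects 9 from 6; removing 6-3 disconnects 6 from 3 — these are bridges.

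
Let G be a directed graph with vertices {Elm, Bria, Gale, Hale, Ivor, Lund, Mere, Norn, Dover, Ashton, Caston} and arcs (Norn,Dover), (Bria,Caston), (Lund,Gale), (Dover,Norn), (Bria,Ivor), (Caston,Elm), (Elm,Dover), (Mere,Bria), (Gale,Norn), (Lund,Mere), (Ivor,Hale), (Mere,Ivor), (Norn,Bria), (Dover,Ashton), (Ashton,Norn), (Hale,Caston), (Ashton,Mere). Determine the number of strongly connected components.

3

{Elm, Bria, Hale, Ivor, Mere, Norn, Dover, Ashton, Caston} are all mutually reachable — one SCC of size 9.
{Gale} is an SCC by itself.
{Lund} is an SCC by itself.
That gives 3 strongly connected components.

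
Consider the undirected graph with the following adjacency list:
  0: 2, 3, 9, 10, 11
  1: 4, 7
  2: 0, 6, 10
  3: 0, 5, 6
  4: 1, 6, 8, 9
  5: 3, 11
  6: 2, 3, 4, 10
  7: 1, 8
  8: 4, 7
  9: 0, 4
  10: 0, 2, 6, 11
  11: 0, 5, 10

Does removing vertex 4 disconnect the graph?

Deleting 4 raises the number of components from 1 to 2, so 4 is a cut vertex.

Yes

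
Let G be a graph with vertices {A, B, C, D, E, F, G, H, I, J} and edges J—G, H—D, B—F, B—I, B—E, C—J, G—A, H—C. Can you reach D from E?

The component containing E is {B, E, F, I}, and D is not in it.

No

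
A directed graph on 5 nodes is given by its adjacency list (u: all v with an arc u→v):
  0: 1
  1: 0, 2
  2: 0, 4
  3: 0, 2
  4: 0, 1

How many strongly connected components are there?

2

{0, 1, 2, 4} are all mutually reachable — one SCC of size 4.
{3} is an SCC by itself.
That gives 2 strongly connected components.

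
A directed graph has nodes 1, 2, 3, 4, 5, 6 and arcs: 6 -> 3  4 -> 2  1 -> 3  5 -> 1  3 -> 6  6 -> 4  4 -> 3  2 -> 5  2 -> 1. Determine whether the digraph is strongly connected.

From 1 we can reach every vertex (1, 2, 3, 4, 5, 6), and every vertex can reach 1 (1, 2, 3, 4, 5, 6). So the whole graph is one strongly connected component.

Yes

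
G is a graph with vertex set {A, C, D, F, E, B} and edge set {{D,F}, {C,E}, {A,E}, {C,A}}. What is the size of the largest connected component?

B is isolated — a component by itself.
Starting from D we can reach D, F. That is one component of size 2.
Starting from A we can reach A, C, E. That is one component of size 3.
The largest has 3 vertices.

3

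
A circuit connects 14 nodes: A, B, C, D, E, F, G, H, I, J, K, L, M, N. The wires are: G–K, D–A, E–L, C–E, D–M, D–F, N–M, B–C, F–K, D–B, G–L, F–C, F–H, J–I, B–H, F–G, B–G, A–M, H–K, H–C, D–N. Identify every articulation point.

Removing D increases the component count from 2 to 3, so D is a cut vertex.
By contrast removing J leaves 2 components; it is not a cut vertex. No other vertex is a cut vertex either.

D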